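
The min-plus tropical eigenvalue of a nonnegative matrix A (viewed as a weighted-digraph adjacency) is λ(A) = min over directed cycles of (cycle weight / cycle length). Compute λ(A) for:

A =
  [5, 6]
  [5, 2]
λ(A) = 2

Enumerate directed cycles and compute their means (weight / length). Sample:
  cycle 0 → 0: weight = 5, length = 1, mean = 5/1 ≈ 5.000
  cycle 1 → 1: weight = 2, length = 1, mean = 2/1 ≈ 2.000
  cycle 0 → 1 → 0: weight = 11, length = 2, mean = 11/2 ≈ 5.500
  cycle 1 → 0 → 1: weight = 11, length = 2, mean = 11/2 ≈ 5.500
Minimum mean = 2.000, attained e.g. along the cycle 1 → 1 with weight 2 and length 1. So λ(A) = 2/1 = 2.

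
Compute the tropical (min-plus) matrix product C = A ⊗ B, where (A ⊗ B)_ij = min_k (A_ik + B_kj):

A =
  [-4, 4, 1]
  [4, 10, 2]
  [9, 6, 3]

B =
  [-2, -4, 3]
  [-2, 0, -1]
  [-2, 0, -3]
A ⊗ B =
  [-6, -8, -2]
  [0, 0, -1]
  [1, 3, 0]

Apply the min-plus product entry-by-entry:
  C[0][0] = min over k of (A[0][0] + B[0][0] = -4 + -2 = -6, A[0][1] + B[1][0] = 4 + -2 = 2, A[0][2] + B[2][0] = 1 + -2 = -1) = -6 (attained at k = 0)
  C[0][1] = min over k of (A[0][0] + B[0][1] = -4 + -4 = -8, A[0][1] + B[1][1] = 4 + 0 = 4, A[0][2] + B[2][1] = 1 + 0 = 1) = -8 (attained at k = 0)
  C[0][2] = min over k of (A[0][0] + B[0][2] = -4 + 3 = -1, A[0][1] + B[1][2] = 4 + -1 = 3, A[0][2] + B[2][2] = 1 + -3 = -2) = -2 (attained at k = 2)
  C[1][0] = min over k of (A[1][0] + B[0][0] = 4 + -2 = 2, A[1][1] + B[1][0] = 10 + -2 = 8, A[1][2] + B[2][0] = 2 + -2 = 0) = 0 (attained at k = 2)
  C[1][1] = min over k of (A[1][0] + B[0][1] = 4 + -4 = 0, A[1][1] + B[1][1] = 10 + 0 = 10, A[1][2] + B[2][1] = 2 + 0 = 2) = 0 (attained at k = 0)
  C[1][2] = min over k of (A[1][0] + B[0][2] = 4 + 3 = 7, A[1][1] + B[1][2] = 10 + -1 = 9, A[1][2] + B[2][2] = 2 + -3 = -1) = -1 (attained at k = 2)
  C[2][0] = min over k of (A[2][0] + B[0][0] = 9 + -2 = 7, A[2][1] + B[1][0] = 6 + -2 = 4, A[2][2] + B[2][0] = 3 + -2 = 1) = 1 (attained at k = 2)
  C[2][1] = min over k of (A[2][0] + B[0][1] = 9 + -4 = 5, A[2][1] + B[1][1] = 6 + 0 = 6, A[2][2] + B[2][1] = 3 + 0 = 3) = 3 (attained at k = 2)
  C[2][2] = min over k of (A[2][0] + B[0][2] = 9 + 3 = 12, A[2][1] + B[1][2] = 6 + -1 = 5, A[2][2] + B[2][2] = 3 + -3 = 0) = 0 (attained at k = 2)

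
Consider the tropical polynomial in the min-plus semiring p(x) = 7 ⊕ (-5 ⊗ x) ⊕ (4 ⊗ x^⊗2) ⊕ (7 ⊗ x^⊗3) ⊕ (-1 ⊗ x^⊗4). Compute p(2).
p(2) = -3

A tropical monomial a ⊗ x^⊗i evaluates to a + i · x. Evaluating each term at x = 2:
  Term 0 contributes 7 + 0 · 2 = 7
  Term 1 contributes -5 + 1 · 2 = -3
  Term 2 contributes 4 + 2 · 2 = 8
  Term 3 contributes 7 + 3 · 2 = 13
  Term 4 contributes -1 + 4 · 2 = 7
p(2) = ⊕ of these = min[7, -3, 8, 13, 7] = -3.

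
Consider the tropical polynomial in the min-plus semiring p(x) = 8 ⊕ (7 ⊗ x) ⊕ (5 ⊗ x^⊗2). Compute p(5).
p(5) = 8

A tropical monomial a ⊗ x^⊗i evaluates to a + i · x. Evaluating each term at x = 5:
  Term 0 contributes 8 + 0 · 5 = 8
  Term 1 contributes 7 + 1 · 5 = 12
  Term 2 contributes 5 + 2 · 5 = 15
p(5) = ⊕ of these = min[8, 12, 15] = 8.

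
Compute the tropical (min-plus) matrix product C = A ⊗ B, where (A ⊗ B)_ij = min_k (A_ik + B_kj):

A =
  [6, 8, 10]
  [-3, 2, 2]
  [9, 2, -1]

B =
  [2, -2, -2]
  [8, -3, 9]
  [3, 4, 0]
A ⊗ B =
  [8, 4, 4]
  [-1, -5, -5]
  [2, -1, -1]

Apply the min-plus product entry-by-entry:
  C[0][0] = min over k of (A[0][0] + B[0][0] = 6 + 2 = 8, A[0][1] + B[1][0] = 8 + 8 = 16, A[0][2] + B[2][0] = 10 + 3 = 13) = 8 (attained at k = 0)
  C[0][1] = min over k of (A[0][0] + B[0][1] = 6 + -2 = 4, A[0][1] + B[1][1] = 8 + -3 = 5, A[0][2] + B[2][1] = 10 + 4 = 14) = 4 (attained at k = 0)
  C[0][2] = min over k of (A[0][0] + B[0][2] = 6 + -2 = 4, A[0][1] + B[1][2] = 8 + 9 = 17, A[0][2] + B[2][2] = 10 + 0 = 10) = 4 (attained at k = 0)
  C[1][0] = min over k of (A[1][0] + B[0][0] = -3 + 2 = -1, A[1][1] + B[1][0] = 2 + 8 = 10, A[1][2] + B[2][0] = 2 + 3 = 5) = -1 (attained at k = 0)
  C[1][1] = min over k of (A[1][0] + B[0][1] = -3 + -2 = -5, A[1][1] + B[1][1] = 2 + -3 = -1, A[1][2] + B[2][1] = 2 + 4 = 6) = -5 (attained at k = 0)
  C[1][2] = min over k of (A[1][0] + B[0][2] = -3 + -2 = -5, A[1][1] + B[1][2] = 2 + 9 = 11, A[1][2] + B[2][2] = 2 + 0 = 2) = -5 (attained at k = 0)
  C[2][0] = min over k of (A[2][0] + B[0][0] = 9 + 2 = 11, A[2][1] + B[1][0] = 2 + 8 = 10, A[2][2] + B[2][0] = -1 + 3 = 2) = 2 (attained at k = 2)
  C[2][1] = min over k of (A[2][0] + B[0][1] = 9 + -2 = 7, A[2][1] + B[1][1] = 2 + -3 = -1, A[2][2] + B[2][1] = -1 + 4 = 3) = -1 (attained at k = 1)
  C[2][2] = min over k of (A[2][0] + B[0][2] = 9 + -2 = 7, A[2][1] + B[1][2] = 2 + 9 = 11, A[2][2] + B[2][2] = -1 + 0 = -1) = -1 (attained at k = 2)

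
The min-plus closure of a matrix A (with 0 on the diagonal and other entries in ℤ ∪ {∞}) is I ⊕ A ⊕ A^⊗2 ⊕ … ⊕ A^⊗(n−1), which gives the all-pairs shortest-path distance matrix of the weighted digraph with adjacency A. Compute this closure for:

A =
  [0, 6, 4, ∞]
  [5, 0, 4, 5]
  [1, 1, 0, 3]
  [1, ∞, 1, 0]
Closure =
  [0, 5, 4, 7]
  [5, 0, 4, 5]
  [1, 1, 0, 3]
  [1, 2, 1, 0]

This is the Floyd-Warshall all-pairs shortest-path computation. For each intermediate vertex k = 0, 1, …, 3, update dist[i][j] ← min(dist[i][j], dist[i][k] + dist[k][j]). The final matrix gives, for each (i, j), the minimum total weight of any directed path from i to j (possibly empty when i = j).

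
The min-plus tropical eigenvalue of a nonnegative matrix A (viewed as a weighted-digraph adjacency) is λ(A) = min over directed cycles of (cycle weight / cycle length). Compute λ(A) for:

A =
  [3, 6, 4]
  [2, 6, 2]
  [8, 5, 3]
λ(A) = 3

Enumerate directed cycles and compute their means (weight / length). Sample:
  cycle 0 → 0: weight = 3, length = 1, mean = 3/1 ≈ 3.000
  cycle 1 → 1: weight = 6, length = 1, mean = 6/1 ≈ 6.000
  cycle 2 → 2: weight = 3, length = 1, mean = 3/1 ≈ 3.000
  cycle 0 → 1 → 0: weight = 8, length = 2, mean = 8/2 ≈ 4.000
  cycle 0 → 2 → 0: weight = 12, length = 2, mean = 12/2 ≈ 6.000
  cycle 1 → 0 → 1: weight = 8, length = 2, mean = 8/2 ≈ 4.000
Minimum mean = 3.000, attained e.g. along the cycle 0 → 0 with weight 3 and length 1. So λ(A) = 3/1 = 3.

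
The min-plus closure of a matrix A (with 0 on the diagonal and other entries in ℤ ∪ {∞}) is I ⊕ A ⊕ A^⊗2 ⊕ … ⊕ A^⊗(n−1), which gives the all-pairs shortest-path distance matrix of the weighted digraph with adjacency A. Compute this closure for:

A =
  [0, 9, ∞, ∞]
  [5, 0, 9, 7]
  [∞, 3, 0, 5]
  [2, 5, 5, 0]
Closure =
  [0, 9, 18, 16]
  [5, 0, 9, 7]
  [7, 3, 0, 5]
  [2, 5, 5, 0]

This is the Floyd-Warshall all-pairs shortest-path computation. For each intermediate vertex k = 0, 1, …, 3, update dist[i][j] ← min(dist[i][j], dist[i][k] + dist[k][j]). The final matrix gives, for each (i, j), the minimum total weight of any directed path from i to j (possibly empty when i = j).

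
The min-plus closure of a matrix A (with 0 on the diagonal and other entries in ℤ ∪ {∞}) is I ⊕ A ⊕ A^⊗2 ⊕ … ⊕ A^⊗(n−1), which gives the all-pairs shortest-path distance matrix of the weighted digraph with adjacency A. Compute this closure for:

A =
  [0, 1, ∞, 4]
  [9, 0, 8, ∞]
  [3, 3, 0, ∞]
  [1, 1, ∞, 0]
Closure =
  [0, 1, 9, 4]
  [9, 0, 8, 13]
  [3, 3, 0, 7]
  [1, 1, 9, 0]

This is the Floyd-Warshall all-pairs shortest-path computation. For each intermediate vertex k = 0, 1, …, 3, update dist[i][j] ← min(dist[i][j], dist[i][k] + dist[k][j]). The final matrix gives, for each (i, j), the minimum total weight of any directed path from i to j (possibly empty when i = j).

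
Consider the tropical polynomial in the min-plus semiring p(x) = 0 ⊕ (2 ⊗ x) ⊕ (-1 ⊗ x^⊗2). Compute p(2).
p(2) = 0

A tropical monomial a ⊗ x^⊗i evaluates to a + i · x. Evaluating each term at x = 2:
  Term 0 contributes 0 + 0 · 2 = 0
  Term 1 contributes 2 + 1 · 2 = 4
  Term 2 contributes -1 + 2 · 2 = 3
p(2) = ⊕ of these = min[0, 4, 3] = 0.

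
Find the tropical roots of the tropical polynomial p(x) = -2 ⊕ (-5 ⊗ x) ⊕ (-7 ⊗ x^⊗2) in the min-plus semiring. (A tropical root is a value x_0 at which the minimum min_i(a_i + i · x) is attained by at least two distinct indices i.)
Roots: {2, 3}

Each tropical root is a break point of the lower envelope of the lines y = a_i + i · x (there are 3 lines, with slopes 0, 1, ..., 2). Only the lines that attain the minimum somewhere contribute to roots; other lines are dominated. Here the surviving (envelope) indices are i = 2, i = 1, i = 0.
Intersections between consecutive envelope lines give the roots: for adjacent envelope indices i < j the intersection is x = (a_i − a_j) / (j − i). Reading off the sorted break points: {2, 3}.
Verification: at each break x_0, at least two indices attain the minimum of min_i(a_i + i · x_0).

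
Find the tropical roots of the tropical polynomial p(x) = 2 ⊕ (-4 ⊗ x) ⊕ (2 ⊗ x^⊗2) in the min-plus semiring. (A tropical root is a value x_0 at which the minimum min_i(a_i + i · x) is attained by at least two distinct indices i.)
Roots: {-6, 6}

Each tropical root is a break point of the lower envelope of the lines y = a_i + i · x (there are 3 lines, with slopes 0, 1, ..., 2). Only the lines that attain the minimum somewhere contribute to roots; other lines are dominated. Here the surviving (envelope) indices are i = 2, i = 1, i = 0.
Intersections between consecutive envelope lines give the roots: for adjacent envelope indices i < j the intersection is x = (a_i − a_j) / (j − i). Reading off the sorted break points: {-6, 6}.
Verification: at each break x_0, at least two indices attain the minimum of min_i(a_i + i · x_0).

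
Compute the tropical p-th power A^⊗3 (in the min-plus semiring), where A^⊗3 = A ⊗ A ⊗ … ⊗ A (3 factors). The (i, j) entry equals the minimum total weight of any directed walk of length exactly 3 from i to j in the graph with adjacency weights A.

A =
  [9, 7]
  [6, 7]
A^⊗3 =
  [20, 20]
  [19, 20]

Each entry (A^⊗3)_ij equals the minimum over all length-3 walks i = v_0 → v_1 → … → v_3 = j of Σ_t A[v_t][v_{t+1}]. For example, for (i, j) = (0, 1) we minimise over 4 possible intermediate vertex sequences; the minimum is 20, attained along the walk 0 → 1 → 0 → 1.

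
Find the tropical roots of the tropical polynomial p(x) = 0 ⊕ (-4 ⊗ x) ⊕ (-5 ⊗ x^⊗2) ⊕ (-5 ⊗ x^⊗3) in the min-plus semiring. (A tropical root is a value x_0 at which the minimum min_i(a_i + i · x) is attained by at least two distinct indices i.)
Roots: {0, 1, 4}

Each tropical root is a break point of the lower envelope of the lines y = a_i + i · x (there are 4 lines, with slopes 0, 1, ..., 3). Only the lines that attain the minimum somewhere contribute to roots; other lines are dominated. Here the surviving (envelope) indices are i = 3, i = 2, i = 1, i = 0.
Intersections between consecutive envelope lines give the roots: for adjacent envelope indices i < j the intersection is x = (a_i − a_j) / (j − i). Reading off the sorted break points: {0, 1, 4}.
Verification: at each break x_0, at least two indices attain the minimum of min_i(a_i + i · x_0).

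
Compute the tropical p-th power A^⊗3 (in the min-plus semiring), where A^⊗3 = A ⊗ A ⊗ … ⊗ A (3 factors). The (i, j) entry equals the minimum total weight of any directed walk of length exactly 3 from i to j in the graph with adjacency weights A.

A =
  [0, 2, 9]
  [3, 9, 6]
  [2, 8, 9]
A^⊗3 =
  [0, 2, 8]
  [3, 5, 11]
  [2, 4, 10]

Each entry (A^⊗3)_ij equals the minimum over all length-3 walks i = v_0 → v_1 → … → v_3 = j of Σ_t A[v_t][v_{t+1}]. For example, for (i, j) = (0, 2) we minimise over 9 possible intermediate vertex sequences; the minimum is 8, attained along the walk 0 → 0 → 1 → 2.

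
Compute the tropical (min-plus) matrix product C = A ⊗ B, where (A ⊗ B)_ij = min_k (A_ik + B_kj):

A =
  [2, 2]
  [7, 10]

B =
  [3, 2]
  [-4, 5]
A ⊗ B =
  [-2, 4]
  [6, 9]

Apply the min-plus product entry-by-entry:
  C[0][0] = min over k of (A[0][0] + B[0][0] = 2 + 3 = 5, A[0][1] + B[1][0] = 2 + -4 = -2) = -2 (attained at k = 1)
  C[0][1] = min over k of (A[0][0] + B[0][1] = 2 + 2 = 4, A[0][1] + B[1][1] = 2 + 5 = 7) = 4 (attained at k = 0)
  C[1][0] = min over k of (A[1][0] + B[0][0] = 7 + 3 = 10, A[1][1] + B[1][0] = 10 + -4 = 6) = 6 (attained at k = 1)
  C[1][1] = min over k of (A[1][0] + B[0][1] = 7 + 2 = 9, A[1][1] + B[1][1] = 10 + 5 = 15) = 9 (attained at k = 0)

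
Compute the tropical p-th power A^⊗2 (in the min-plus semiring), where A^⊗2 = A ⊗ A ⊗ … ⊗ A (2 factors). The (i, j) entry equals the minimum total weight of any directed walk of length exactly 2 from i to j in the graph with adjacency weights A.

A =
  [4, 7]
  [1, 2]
A^⊗2 =
  [8, 9]
  [3, 4]

Each entry (A^⊗2)_ij equals the minimum over all length-2 walks i = v_0 → v_1 → … → v_2 = j of Σ_t A[v_t][v_{t+1}]. For example, for (i, j) = (0, 1) we minimise over 2 possible intermediate vertex sequences; the minimum is 9, attained along the walk 0 → 1 → 1.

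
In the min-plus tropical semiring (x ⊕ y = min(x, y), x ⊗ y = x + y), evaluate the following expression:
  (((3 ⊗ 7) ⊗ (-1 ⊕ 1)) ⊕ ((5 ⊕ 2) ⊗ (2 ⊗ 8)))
(((3 ⊗ 7) ⊗ (-1 ⊕ 1)) ⊕ ((5 ⊕ 2) ⊗ (2 ⊗ 8))) = 9

Expand innermost to outermost. Recall ⊕ takes the minimum of its arguments and ⊗ takes their sum. Working out the expression (((3 ⊗ 7) ⊗ (-1 ⊕ 1)) ⊕ ((5 ⊕ 2) ⊗ (2 ⊗ 8))) gives 9.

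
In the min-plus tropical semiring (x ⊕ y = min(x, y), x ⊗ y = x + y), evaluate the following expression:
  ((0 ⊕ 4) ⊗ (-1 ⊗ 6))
((0 ⊕ 4) ⊗ (-1 ⊗ 6)) = 5

Expand innermost to outermost. Recall ⊕ takes the minimum of its arguments and ⊗ takes their sum. Working out the expression ((0 ⊕ 4) ⊗ (-1 ⊗ 6)) gives 5.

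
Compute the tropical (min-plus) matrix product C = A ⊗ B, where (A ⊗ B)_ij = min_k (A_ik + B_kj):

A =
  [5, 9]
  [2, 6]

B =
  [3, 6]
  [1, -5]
A ⊗ B =
  [8, 4]
  [5, 1]

Apply the min-plus product entry-by-entry:
  C[0][0] = min over k of (A[0][0] + B[0][0] = 5 + 3 = 8, A[0][1] + B[1][0] = 9 + 1 = 10) = 8 (attained at k = 0)
  C[0][1] = min over k of (A[0][0] + B[0][1] = 5 + 6 = 11, A[0][1] + B[1][1] = 9 + -5 = 4) = 4 (attained at k = 1)
  C[1][0] = min over k of (A[1][0] + B[0][0] = 2 + 3 = 5, A[1][1] + B[1][0] = 6 + 1 = 7) = 5 (attained at k = 0)
  C[1][1] = min over k of (A[1][0] + B[0][1] = 2 + 6 = 8, A[1][1] + B[1][1] = 6 + -5 = 1) = 1 (attained at k = 1)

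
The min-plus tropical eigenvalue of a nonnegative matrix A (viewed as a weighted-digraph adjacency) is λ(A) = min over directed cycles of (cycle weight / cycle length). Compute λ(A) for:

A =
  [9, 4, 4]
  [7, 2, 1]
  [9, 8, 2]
λ(A) = 2

Enumerate directed cycles and compute their means (weight / length). Sample:
  cycle 0 → 0: weight = 9, length = 1, mean = 9/1 ≈ 9.000
  cycle 1 → 1: weight = 2, length = 1, mean = 2/1 ≈ 2.000
  cycle 2 → 2: weight = 2, length = 1, mean = 2/1 ≈ 2.000
  cycle 0 → 1 → 0: weight = 11, length = 2, mean = 11/2 ≈ 5.500
  cycle 0 → 2 → 0: weight = 13, length = 2, mean = 13/2 ≈ 6.500
  cycle 1 → 0 → 1: weight = 11, length = 2, mean = 11/2 ≈ 5.500
Minimum mean = 2.000, attained e.g. along the cycle 1 → 1 with weight 2 and length 1. So λ(A) = 2/1 = 2.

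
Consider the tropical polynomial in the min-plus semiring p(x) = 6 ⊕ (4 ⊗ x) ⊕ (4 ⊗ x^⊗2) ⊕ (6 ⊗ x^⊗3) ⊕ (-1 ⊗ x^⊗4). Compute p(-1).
p(-1) = -5

A tropical monomial a ⊗ x^⊗i evaluates to a + i · x. Evaluating each term at x = -1:
  Term 0 contributes 6 + 0 · -1 = 6
  Term 1 contributes 4 + 1 · -1 = 3
  Term 2 contributes 4 + 2 · -1 = 2
  Term 3 contributes 6 + 3 · -1 = 3
  Term 4 contributes -1 + 4 · -1 = -5
p(-1) = ⊕ of these = min[6, 3, 2, 3, -5] = -5.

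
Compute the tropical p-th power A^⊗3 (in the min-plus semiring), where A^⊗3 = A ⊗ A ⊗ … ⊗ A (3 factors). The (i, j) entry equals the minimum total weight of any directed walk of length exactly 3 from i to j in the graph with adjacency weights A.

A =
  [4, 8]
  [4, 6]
A^⊗3 =
  [12, 16]
  [12, 16]

Each entry (A^⊗3)_ij equals the minimum over all length-3 walks i = v_0 → v_1 → … → v_3 = j of Σ_t A[v_t][v_{t+1}]. For example, for (i, j) = (0, 1) we minimise over 4 possible intermediate vertex sequences; the minimum is 16, attained along the walk 0 → 0 → 0 → 1.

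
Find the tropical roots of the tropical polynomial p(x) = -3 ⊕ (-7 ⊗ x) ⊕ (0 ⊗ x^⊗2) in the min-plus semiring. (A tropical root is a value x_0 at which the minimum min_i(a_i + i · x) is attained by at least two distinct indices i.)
Roots: {-7, 4}

Each tropical root is a break point of the lower envelope of the lines y = a_i + i · x (there are 3 lines, with slopes 0, 1, ..., 2). Only the lines that attain the minimum somewhere contribute to roots; other lines are dominated. Here the surviving (envelope) indices are i = 2, i = 1, i = 0.
Intersections between consecutive envelope lines give the roots: for adjacent envelope indices i < j the intersection is x = (a_i − a_j) / (j − i). Reading off the sorted break points: {-7, 4}.
Verification: at each break x_0, at least two indices attain the minimum of min_i(a_i + i · x_0).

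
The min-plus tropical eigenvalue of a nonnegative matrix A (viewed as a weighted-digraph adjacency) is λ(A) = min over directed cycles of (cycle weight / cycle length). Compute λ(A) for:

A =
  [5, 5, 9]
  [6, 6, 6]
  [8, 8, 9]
λ(A) = 5

Enumerate directed cycles and compute their means (weight / length). Sample:
  cycle 0 → 0: weight = 5, length = 1, mean = 5/1 ≈ 5.000
  cycle 1 → 1: weight = 6, length = 1, mean = 6/1 ≈ 6.000
  cycle 2 → 2: weight = 9, length = 1, mean = 9/1 ≈ 9.000
  cycle 0 → 1 → 0: weight = 11, length = 2, mean = 11/2 ≈ 5.500
  cycle 0 → 2 → 0: weight = 17, length = 2, mean = 17/2 ≈ 8.500
  cycle 1 → 0 → 1: weight = 11, length = 2, mean = 11/2 ≈ 5.500
Minimum mean = 5.000, attained e.g. along the cycle 0 → 0 with weight 5 and length 1. So λ(A) = 5/1 = 5.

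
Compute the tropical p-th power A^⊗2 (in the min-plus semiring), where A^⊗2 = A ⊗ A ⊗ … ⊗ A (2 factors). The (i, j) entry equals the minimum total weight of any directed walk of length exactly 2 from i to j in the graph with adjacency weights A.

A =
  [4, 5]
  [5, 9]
A^⊗2 =
  [8, 9]
  [9, 10]

Each entry (A^⊗2)_ij equals the minimum over all length-2 walks i = v_0 → v_1 → … → v_2 = j of Σ_t A[v_t][v_{t+1}]. For example, for (i, j) = (0, 1) we minimise over 2 possible intermediate vertex sequences; the minimum is 9, attained along the walk 0 → 0 → 1.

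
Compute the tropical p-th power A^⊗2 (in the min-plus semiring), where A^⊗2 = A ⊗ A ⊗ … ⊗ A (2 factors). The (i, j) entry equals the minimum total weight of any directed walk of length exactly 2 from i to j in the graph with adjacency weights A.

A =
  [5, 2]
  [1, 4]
A^⊗2 =
  [3, 6]
  [5, 3]

Each entry (A^⊗2)_ij equals the minimum over all length-2 walks i = v_0 → v_1 → … → v_2 = j of Σ_t A[v_t][v_{t+1}]. For example, for (i, j) = (0, 1) we minimise over 2 possible intermediate vertex sequences; the minimum is 6, attained along the walk 0 → 1 → 1.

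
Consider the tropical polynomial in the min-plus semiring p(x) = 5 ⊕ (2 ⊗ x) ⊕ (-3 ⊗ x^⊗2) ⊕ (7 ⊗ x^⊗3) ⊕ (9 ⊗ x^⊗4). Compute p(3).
p(3) = 3

A tropical monomial a ⊗ x^⊗i evaluates to a + i · x. Evaluating each term at x = 3:
  Term 0 contributes 5 + 0 · 3 = 5
  Term 1 contributes 2 + 1 · 3 = 5
  Term 2 contributes -3 + 2 · 3 = 3
  Term 3 contributes 7 + 3 · 3 = 16
  Term 4 contributes 9 + 4 · 3 = 21
p(3) = ⊕ of these = min[5, 5, 3, 16, 21] = 3.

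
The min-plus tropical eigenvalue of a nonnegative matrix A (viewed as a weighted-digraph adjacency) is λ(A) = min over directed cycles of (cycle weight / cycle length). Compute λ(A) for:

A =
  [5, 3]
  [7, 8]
λ(A) = 5

Enumerate directed cycles and compute their means (weight / length). Sample:
  cycle 0 → 0: weight = 5, length = 1, mean = 5/1 ≈ 5.000
  cycle 1 → 1: weight = 8, length = 1, mean = 8/1 ≈ 8.000
  cycle 0 → 1 → 0: weight = 10, length = 2, mean = 10/2 ≈ 5.000
  cycle 1 → 0 → 1: weight = 10, length = 2, mean = 10/2 ≈ 5.000
Minimum mean = 5.000, attained e.g. along the cycle 0 → 0 with weight 5 and length 1. So λ(A) = 5/1 = 5.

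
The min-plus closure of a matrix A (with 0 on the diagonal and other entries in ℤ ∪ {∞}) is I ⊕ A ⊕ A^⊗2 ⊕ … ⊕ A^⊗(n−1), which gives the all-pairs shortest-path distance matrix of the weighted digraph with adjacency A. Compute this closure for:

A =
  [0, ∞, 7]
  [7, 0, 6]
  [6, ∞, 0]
Closure =
  [0, ∞, 7]
  [7, 0, 6]
  [6, ∞, 0]

This is the Floyd-Warshall all-pairs shortest-path computation. For each intermediate vertex k = 0, 1, …, 2, update dist[i][j] ← min(dist[i][j], dist[i][k] + dist[k][j]). The final matrix gives, for each (i, j), the minimum total weight of any directed path from i to j (possibly empty when i = j).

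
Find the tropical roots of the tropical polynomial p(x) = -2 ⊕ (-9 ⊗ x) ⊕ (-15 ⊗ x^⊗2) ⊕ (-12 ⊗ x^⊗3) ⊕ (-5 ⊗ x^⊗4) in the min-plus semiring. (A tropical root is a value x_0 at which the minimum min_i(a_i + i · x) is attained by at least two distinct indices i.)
Roots: {-7, -3, 6, 7}

Each tropical root is a break point of the lower envelope of the lines y = a_i + i · x (there are 5 lines, with slopes 0, 1, ..., 4). Only the lines that attain the minimum somewhere contribute to roots; other lines are dominated. Here the surviving (envelope) indices are i = 4, i = 3, i = 2, i = 1, i = 0.
Intersections between consecutive envelope lines give the roots: for adjacent envelope indices i < j the intersection is x = (a_i − a_j) / (j − i). Reading off the sorted break points: {-7, -3, 6, 7}.
Verification: at each break x_0, at least two indices attain the minimum of min_i(a_i + i · x_0).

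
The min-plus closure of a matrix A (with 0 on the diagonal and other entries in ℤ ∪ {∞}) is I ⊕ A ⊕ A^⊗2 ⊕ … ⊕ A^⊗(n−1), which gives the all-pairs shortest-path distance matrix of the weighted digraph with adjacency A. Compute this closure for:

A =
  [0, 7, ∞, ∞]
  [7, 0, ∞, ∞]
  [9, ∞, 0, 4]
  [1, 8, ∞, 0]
Closure =
  [0, 7, ∞, ∞]
  [7, 0, ∞, ∞]
  [5, 12, 0, 4]
  [1, 8, ∞, 0]

This is the Floyd-Warshall all-pairs shortest-path computation. For each intermediate vertex k = 0, 1, …, 3, update dist[i][j] ← min(dist[i][j], dist[i][k] + dist[k][j]). The final matrix gives, for each (i, j), the minimum total weight of any directed path from i to j (possibly empty when i = j).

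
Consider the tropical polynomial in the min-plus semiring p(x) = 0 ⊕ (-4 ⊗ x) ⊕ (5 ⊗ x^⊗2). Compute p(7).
p(7) = 0

A tropical monomial a ⊗ x^⊗i evaluates to a + i · x. Evaluating each term at x = 7:
  Term 0 contributes 0 + 0 · 7 = 0
  Term 1 contributes -4 + 1 · 7 = 3
  Term 2 contributes 5 + 2 · 7 = 19
p(7) = ⊕ of these = min[0, 3, 19] = 0.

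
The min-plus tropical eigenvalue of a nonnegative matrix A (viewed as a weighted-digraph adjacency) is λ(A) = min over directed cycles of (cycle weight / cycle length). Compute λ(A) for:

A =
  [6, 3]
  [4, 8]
λ(A) = 7/2

Enumerate directed cycles and compute their means (weight / length). Sample:
  cycle 0 → 0: weight = 6, length = 1, mean = 6/1 ≈ 6.000
  cycle 1 → 1: weight = 8, length = 1, mean = 8/1 ≈ 8.000
  cycle 0 → 1 → 0: weight = 7, length = 2, mean = 7/2 ≈ 3.500
  cycle 1 → 0 → 1: weight = 7, length = 2, mean = 7/2 ≈ 3.500
Minimum mean = 3.500, attained e.g. along the cycle 0 → 1 → 0 with weight 7 and length 2. So λ(A) = 7/2 = 7/2.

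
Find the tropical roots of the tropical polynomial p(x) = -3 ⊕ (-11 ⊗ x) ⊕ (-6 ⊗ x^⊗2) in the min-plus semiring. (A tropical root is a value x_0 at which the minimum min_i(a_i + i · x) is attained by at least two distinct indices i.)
Roots: {-5, 8}

Each tropical root is a break point of the lower envelope of the lines y = a_i + i · x (there are 3 lines, with slopes 0, 1, ..., 2). Only the lines that attain the minimum somewhere contribute to roots; other lines are dominated. Here the surviving (envelope) indices are i = 2, i = 1, i = 0.
Intersections between consecutive envelope lines give the roots: for adjacent envelope indices i < j the intersection is x = (a_i − a_j) / (j − i). Reading off the sorted break points: {-5, 8}.
Verification: at each break x_0, at least two indices attain the minimum of min_i(a_i + i · x_0).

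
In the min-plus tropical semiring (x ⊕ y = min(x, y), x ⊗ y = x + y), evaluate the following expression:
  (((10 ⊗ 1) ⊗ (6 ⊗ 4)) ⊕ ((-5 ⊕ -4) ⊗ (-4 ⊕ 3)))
(((10 ⊗ 1) ⊗ (6 ⊗ 4)) ⊕ ((-5 ⊕ -4) ⊗ (-4 ⊕ 3))) = -9

Expand innermost to outermost. Recall ⊕ takes the minimum of its arguments and ⊗ takes their sum. Working out the expression (((10 ⊗ 1) ⊗ (6 ⊗ 4)) ⊕ ((-5 ⊕ -4) ⊗ (-4 ⊕ 3))) gives -9.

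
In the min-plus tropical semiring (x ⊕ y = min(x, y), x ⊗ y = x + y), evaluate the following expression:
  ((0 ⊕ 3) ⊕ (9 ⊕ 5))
((0 ⊕ 3) ⊕ (9 ⊕ 5)) = 0

Expand innermost to outermost. Recall ⊕ takes the minimum of its arguments and ⊗ takes their sum. Working out the expression ((0 ⊕ 3) ⊕ (9 ⊕ 5)) gives 0.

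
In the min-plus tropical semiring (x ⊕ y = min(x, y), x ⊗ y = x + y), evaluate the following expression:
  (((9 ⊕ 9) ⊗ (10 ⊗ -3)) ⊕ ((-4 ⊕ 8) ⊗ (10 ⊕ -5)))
(((9 ⊕ 9) ⊗ (10 ⊗ -3)) ⊕ ((-4 ⊕ 8) ⊗ (10 ⊕ -5))) = -9

Expand innermost to outermost. Recall ⊕ takes the minimum of its arguments and ⊗ takes their sum. Working out the expression (((9 ⊕ 9) ⊗ (10 ⊗ -3)) ⊕ ((-4 ⊕ 8) ⊗ (10 ⊕ -5))) gives -9.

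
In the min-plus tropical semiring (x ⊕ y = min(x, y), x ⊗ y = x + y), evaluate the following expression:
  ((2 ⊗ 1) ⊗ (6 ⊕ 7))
((2 ⊗ 1) ⊗ (6 ⊕ 7)) = 9

Expand innermost to outermost. Recall ⊕ takes the minimum of its arguments and ⊗ takes their sum. Working out the expression ((2 ⊗ 1) ⊗ (6 ⊕ 7)) gives 9.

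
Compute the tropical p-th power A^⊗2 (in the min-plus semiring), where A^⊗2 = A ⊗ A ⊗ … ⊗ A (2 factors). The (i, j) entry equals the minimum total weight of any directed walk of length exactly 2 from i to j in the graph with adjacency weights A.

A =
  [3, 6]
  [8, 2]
A^⊗2 =
  [6, 8]
  [10, 4]

Each entry (A^⊗2)_ij equals the minimum over all length-2 walks i = v_0 → v_1 → … → v_2 = j of Σ_t A[v_t][v_{t+1}]. For example, for (i, j) = (0, 1) we minimise over 2 possible intermediate vertex sequences; the minimum is 8, attained along the walk 0 → 1 → 1.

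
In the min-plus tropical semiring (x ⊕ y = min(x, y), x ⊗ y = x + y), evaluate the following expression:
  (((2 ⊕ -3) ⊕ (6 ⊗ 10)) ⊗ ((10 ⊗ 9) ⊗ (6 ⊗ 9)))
(((2 ⊕ -3) ⊕ (6 ⊗ 10)) ⊗ ((10 ⊗ 9) ⊗ (6 ⊗ 9))) = 31

Expand innermost to outermost. Recall ⊕ takes the minimum of its arguments and ⊗ takes their sum. Working out the expression (((2 ⊕ -3) ⊕ (6 ⊗ 10)) ⊗ ((10 ⊗ 9) ⊗ (6 ⊗ 9))) gives 31.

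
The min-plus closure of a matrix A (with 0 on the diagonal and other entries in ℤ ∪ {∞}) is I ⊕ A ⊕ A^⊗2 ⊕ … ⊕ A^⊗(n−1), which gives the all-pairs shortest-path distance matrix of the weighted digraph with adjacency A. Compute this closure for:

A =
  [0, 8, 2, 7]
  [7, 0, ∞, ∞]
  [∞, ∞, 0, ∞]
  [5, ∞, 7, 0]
Closure =
  [0, 8, 2, 7]
  [7, 0, 9, 14]
  [∞, ∞, 0, ∞]
  [5, 13, 7, 0]

This is the Floyd-Warshall all-pairs shortest-path computation. For each intermediate vertex k = 0, 1, …, 3, update dist[i][j] ← min(dist[i][j], dist[i][k] + dist[k][j]). The final matrix gives, for each (i, j), the minimum total weight of any directed path from i to j (possibly empty when i = j).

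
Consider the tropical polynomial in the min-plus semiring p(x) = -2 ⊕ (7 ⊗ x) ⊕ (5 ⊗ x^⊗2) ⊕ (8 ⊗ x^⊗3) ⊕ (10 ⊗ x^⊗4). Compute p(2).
p(2) = -2

A tropical monomial a ⊗ x^⊗i evaluates to a + i · x. Evaluating each term at x = 2:
  Term 0 contributes -2 + 0 · 2 = -2
  Term 1 contributes 7 + 1 · 2 = 9
  Term 2 contributes 5 + 2 · 2 = 9
  Term 3 contributes 8 + 3 · 2 = 14
  Term 4 contributes 10 + 4 · 2 = 18
p(2) = ⊕ of these = min[-2, 9, 9, 14, 18] = -2.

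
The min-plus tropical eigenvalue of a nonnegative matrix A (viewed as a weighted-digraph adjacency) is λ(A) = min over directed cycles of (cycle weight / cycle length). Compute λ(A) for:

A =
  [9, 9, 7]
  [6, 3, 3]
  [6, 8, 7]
λ(A) = 3

Enumerate directed cycles and compute their means (weight / length). Sample:
  cycle 0 → 0: weight = 9, length = 1, mean = 9/1 ≈ 9.000
  cycle 1 → 1: weight = 3, length = 1, mean = 3/1 ≈ 3.000
  cycle 2 → 2: weight = 7, length = 1, mean = 7/1 ≈ 7.000
  cycle 0 → 1 → 0: weight = 15, length = 2, mean = 15/2 ≈ 7.500
  cycle 0 → 2 → 0: weight = 13, length = 2, mean = 13/2 ≈ 6.500
  cycle 1 → 0 → 1: weight = 15, length = 2, mean = 15/2 ≈ 7.500
Minimum mean = 3.000, attained e.g. along the cycle 1 → 1 with weight 3 and length 1. So λ(A) = 3/1 = 3.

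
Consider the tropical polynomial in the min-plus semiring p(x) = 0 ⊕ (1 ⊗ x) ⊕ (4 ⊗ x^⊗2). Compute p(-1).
p(-1) = 0

A tropical monomial a ⊗ x^⊗i evaluates to a + i · x. Evaluating each term at x = -1:
  Term 0 contributes 0 + 0 · -1 = 0
  Term 1 contributes 1 + 1 · -1 = 0
  Term 2 contributes 4 + 2 · -1 = 2
p(-1) = ⊕ of these = min[0, 0, 2] = 0.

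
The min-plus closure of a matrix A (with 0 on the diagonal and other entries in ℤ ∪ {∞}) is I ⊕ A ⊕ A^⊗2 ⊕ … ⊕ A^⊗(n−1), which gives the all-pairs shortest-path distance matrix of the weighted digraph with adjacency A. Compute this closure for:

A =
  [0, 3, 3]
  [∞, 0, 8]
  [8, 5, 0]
Closure =
  [0, 3, 3]
  [16, 0, 8]
  [8, 5, 0]

This is the Floyd-Warshall all-pairs shortest-path computation. For each intermediate vertex k = 0, 1, …, 2, update dist[i][j] ← min(dist[i][j], dist[i][k] + dist[k][j]). The final matrix gives, for each (i, j), the minimum total weight of any directed path from i to j (possibly empty when i = j).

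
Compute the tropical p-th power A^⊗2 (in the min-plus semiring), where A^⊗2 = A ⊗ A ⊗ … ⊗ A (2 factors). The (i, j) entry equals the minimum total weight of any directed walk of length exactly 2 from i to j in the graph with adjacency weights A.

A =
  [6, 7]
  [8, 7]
A^⊗2 =
  [12, 13]
  [14, 14]

Each entry (A^⊗2)_ij equals the minimum over all length-2 walks i = v_0 → v_1 → … → v_2 = j of Σ_t A[v_t][v_{t+1}]. For example, for (i, j) = (0, 1) we minimise over 2 possible intermediate vertex sequences; the minimum is 13, attained along the walk 0 → 0 → 1.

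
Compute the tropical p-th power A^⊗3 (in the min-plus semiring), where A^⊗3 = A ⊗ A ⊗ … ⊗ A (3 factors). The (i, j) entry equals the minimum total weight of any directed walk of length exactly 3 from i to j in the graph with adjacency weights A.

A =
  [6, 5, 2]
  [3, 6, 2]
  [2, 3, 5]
A^⊗3 =
  [8, 9, 6]
  [7, 8, 6]
  [6, 7, 8]

Each entry (A^⊗3)_ij equals the minimum over all length-3 walks i = v_0 → v_1 → … → v_3 = j of Σ_t A[v_t][v_{t+1}]. For example, for (i, j) = (0, 2) we minimise over 9 possible intermediate vertex sequences; the minimum is 6, attained along the walk 0 → 2 → 0 → 2.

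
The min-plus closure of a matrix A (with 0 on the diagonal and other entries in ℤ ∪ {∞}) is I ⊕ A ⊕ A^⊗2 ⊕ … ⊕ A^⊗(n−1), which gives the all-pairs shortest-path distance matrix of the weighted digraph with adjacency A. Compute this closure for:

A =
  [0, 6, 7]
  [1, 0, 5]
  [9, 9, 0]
Closure =
  [0, 6, 7]
  [1, 0, 5]
  [9, 9, 0]

This is the Floyd-Warshall all-pairs shortest-path computation. For each intermediate vertex k = 0, 1, …, 2, update dist[i][j] ← min(dist[i][j], dist[i][k] + dist[k][j]). The final matrix gives, for each (i, j), the minimum total weight of any directed path from i to j (possibly empty when i = j).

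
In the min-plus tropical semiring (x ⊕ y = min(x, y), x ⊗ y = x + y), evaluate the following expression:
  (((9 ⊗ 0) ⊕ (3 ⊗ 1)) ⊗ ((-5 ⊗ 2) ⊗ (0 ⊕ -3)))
(((9 ⊗ 0) ⊕ (3 ⊗ 1)) ⊗ ((-5 ⊗ 2) ⊗ (0 ⊕ -3))) = -2

Expand innermost to outermost. Recall ⊕ takes the minimum of its arguments and ⊗ takes their sum. Working out the expression (((9 ⊗ 0) ⊕ (3 ⊗ 1)) ⊗ ((-5 ⊗ 2) ⊗ (0 ⊕ -3))) gives -2.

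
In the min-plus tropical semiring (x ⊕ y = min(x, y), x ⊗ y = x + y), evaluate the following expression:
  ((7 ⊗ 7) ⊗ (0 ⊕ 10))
((7 ⊗ 7) ⊗ (0 ⊕ 10)) = 14

Expand innermost to outermost. Recall ⊕ takes the minimum of its arguments and ⊗ takes their sum. Working out the expression ((7 ⊗ 7) ⊗ (0 ⊕ 10)) gives 14.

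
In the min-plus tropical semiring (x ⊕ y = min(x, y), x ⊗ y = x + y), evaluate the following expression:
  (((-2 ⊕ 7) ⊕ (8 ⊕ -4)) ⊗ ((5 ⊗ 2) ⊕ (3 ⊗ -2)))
(((-2 ⊕ 7) ⊕ (8 ⊕ -4)) ⊗ ((5 ⊗ 2) ⊕ (3 ⊗ -2))) = -3

Expand innermost to outermost. Recall ⊕ takes the minimum of its arguments and ⊗ takes their sum. Working out the expression (((-2 ⊕ 7) ⊕ (8 ⊕ -4)) ⊗ ((5 ⊗ 2) ⊕ (3 ⊗ -2))) gives -3.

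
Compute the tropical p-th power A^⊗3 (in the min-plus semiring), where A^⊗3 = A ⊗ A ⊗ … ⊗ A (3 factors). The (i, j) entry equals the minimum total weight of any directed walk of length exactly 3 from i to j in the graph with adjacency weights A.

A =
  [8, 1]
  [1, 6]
A^⊗3 =
  [8, 3]
  [3, 8]

Each entry (A^⊗3)_ij equals the minimum over all length-3 walks i = v_0 → v_1 → … → v_3 = j of Σ_t A[v_t][v_{t+1}]. For example, for (i, j) = (0, 1) we minimise over 4 possible intermediate vertex sequences; the minimum is 3, attained along the walk 0 → 1 → 0 → 1.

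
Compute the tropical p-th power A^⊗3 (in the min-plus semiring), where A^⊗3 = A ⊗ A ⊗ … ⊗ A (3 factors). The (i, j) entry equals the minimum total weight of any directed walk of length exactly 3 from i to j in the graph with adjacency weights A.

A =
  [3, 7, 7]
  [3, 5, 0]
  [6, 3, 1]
A^⊗3 =
  [9, 10, 8]
  [6, 4, 2]
  [7, 5, 3]

Each entry (A^⊗3)_ij equals the minimum over all length-3 walks i = v_0 → v_1 → … → v_3 = j of Σ_t A[v_t][v_{t+1}]. For example, for (i, j) = (0, 2) we minimise over 9 possible intermediate vertex sequences; the minimum is 8, attained along the walk 0 → 1 → 2 → 2.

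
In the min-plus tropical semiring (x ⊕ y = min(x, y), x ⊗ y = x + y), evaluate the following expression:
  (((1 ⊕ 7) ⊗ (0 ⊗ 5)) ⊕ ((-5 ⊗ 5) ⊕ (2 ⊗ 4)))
(((1 ⊕ 7) ⊗ (0 ⊗ 5)) ⊕ ((-5 ⊗ 5) ⊕ (2 ⊗ 4))) = 0

Expand innermost to outermost. Recall ⊕ takes the minimum of its arguments and ⊗ takes their sum. Working out the expression (((1 ⊕ 7) ⊗ (0 ⊗ 5)) ⊕ ((-5 ⊗ 5) ⊕ (2 ⊗ 4))) gives 0.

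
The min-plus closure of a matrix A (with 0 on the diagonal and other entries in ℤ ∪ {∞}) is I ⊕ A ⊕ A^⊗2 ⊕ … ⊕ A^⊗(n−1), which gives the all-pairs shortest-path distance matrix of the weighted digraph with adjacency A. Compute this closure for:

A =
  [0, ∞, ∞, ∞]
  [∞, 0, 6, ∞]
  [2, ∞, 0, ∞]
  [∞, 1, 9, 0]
Closure =
  [0, ∞, ∞, ∞]
  [8, 0, 6, ∞]
  [2, ∞, 0, ∞]
  [9, 1, 7, 0]

This is the Floyd-Warshall all-pairs shortest-path computation. For each intermediate vertex k = 0, 1, …, 3, update dist[i][j] ← min(dist[i][j], dist[i][k] + dist[k][j]). The final matrix gives, for each (i, j), the minimum total weight of any directed path from i to j (possibly empty when i = j).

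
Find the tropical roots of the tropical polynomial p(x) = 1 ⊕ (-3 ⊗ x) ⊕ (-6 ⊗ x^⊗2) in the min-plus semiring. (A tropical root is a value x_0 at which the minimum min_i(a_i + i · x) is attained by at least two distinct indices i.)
Roots: {3, 4}

Each tropical root is a break point of the lower envelope of the lines y = a_i + i · x (there are 3 lines, with slopes 0, 1, ..., 2). Only the lines that attain the minimum somewhere contribute to roots; other lines are dominated. Here the surviving (envelope) indices are i = 2, i = 1, i = 0.
Intersections between consecutive envelope lines give the roots: for adjacent envelope indices i < j the intersection is x = (a_i − a_j) / (j − i). Reading off the sorted break points: {3, 4}.
Verification: at each break x_0, at least two indices attain the minimum of min_i(a_i + i · x_0).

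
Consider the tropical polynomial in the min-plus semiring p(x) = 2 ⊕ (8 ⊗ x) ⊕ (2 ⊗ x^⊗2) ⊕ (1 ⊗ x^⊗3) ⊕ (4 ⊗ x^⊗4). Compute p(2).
p(2) = 2

A tropical monomial a ⊗ x^⊗i evaluates to a + i · x. Evaluating each term at x = 2:
  Term 0 contributes 2 + 0 · 2 = 2
  Term 1 contributes 8 + 1 · 2 = 10
  Term 2 contributes 2 + 2 · 2 = 6
  Term 3 contributes 1 + 3 · 2 = 7
  Term 4 contributes 4 + 4 · 2 = 12
p(2) = ⊕ of these = min[2, 10, 6, 7, 12] = 2.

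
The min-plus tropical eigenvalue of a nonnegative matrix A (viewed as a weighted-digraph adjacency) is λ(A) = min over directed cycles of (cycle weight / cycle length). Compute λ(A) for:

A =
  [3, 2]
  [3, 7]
λ(A) = 5/2

Enumerate directed cycles and compute their means (weight / length). Sample:
  cycle 0 → 0: weight = 3, length = 1, mean = 3/1 ≈ 3.000
  cycle 1 → 1: weight = 7, length = 1, mean = 7/1 ≈ 7.000
  cycle 0 → 1 → 0: weight = 5, length = 2, mean = 5/2 ≈ 2.500
  cycle 1 → 0 → 1: weight = 5, length = 2, mean = 5/2 ≈ 2.500
Minimum mean = 2.500, attained e.g. along the cycle 0 → 1 → 0 with weight 5 and length 2. So λ(A) = 5/2 = 5/2.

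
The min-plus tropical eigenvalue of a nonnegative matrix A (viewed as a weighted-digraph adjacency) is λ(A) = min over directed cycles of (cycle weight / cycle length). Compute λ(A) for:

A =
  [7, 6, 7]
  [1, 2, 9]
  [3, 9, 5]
λ(A) = 2

Enumerate directed cycles and compute their means (weight / length). Sample:
  cycle 0 → 0: weight = 7, length = 1, mean = 7/1 ≈ 7.000
  cycle 1 → 1: weight = 2, length = 1, mean = 2/1 ≈ 2.000
  cycle 2 → 2: weight = 5, length = 1, mean = 5/1 ≈ 5.000
  cycle 0 → 1 → 0: weight = 7, length = 2, mean = 7/2 ≈ 3.500
  cycle 0 → 2 → 0: weight = 10, length = 2, mean = 10/2 ≈ 5.000
  cycle 1 → 0 → 1: weight = 7, length = 2, mean = 7/2 ≈ 3.500
Minimum mean = 2.000, attained e.g. along the cycle 1 → 1 with weight 2 and length 1. So λ(A) = 2/1 = 2.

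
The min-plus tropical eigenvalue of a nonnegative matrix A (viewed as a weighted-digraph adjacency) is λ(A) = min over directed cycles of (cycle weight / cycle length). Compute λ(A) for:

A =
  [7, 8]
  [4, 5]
λ(A) = 5

Enumerate directed cycles and compute their means (weight / length). Sample:
  cycle 0 → 0: weight = 7, length = 1, mean = 7/1 ≈ 7.000
  cycle 1 → 1: weight = 5, length = 1, mean = 5/1 ≈ 5.000
  cycle 0 → 1 → 0: weight = 12, length = 2, mean = 12/2 ≈ 6.000
  cycle 1 → 0 → 1: weight = 12, length = 2, mean = 12/2 ≈ 6.000
Minimum mean = 5.000, attained e.g. along the cycle 1 → 1 with weight 5 and length 1. So λ(A) = 5/1 = 5.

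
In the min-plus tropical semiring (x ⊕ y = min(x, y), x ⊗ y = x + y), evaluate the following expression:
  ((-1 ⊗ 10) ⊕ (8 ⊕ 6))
((-1 ⊗ 10) ⊕ (8 ⊕ 6)) = 6

Expand innermost to outermost. Recall ⊕ takes the minimum of its arguments and ⊗ takes their sum. Working out the expression ((-1 ⊗ 10) ⊕ (8 ⊕ 6)) gives 6.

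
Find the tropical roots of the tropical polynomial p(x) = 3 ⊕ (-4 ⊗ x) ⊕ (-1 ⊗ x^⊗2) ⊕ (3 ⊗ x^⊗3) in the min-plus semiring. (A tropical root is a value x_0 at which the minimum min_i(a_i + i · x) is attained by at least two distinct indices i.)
Roots: {-4, -3, 7}

Each tropical root is a break point of the lower envelope of the lines y = a_i + i · x (there are 4 lines, with slopes 0, 1, ..., 3). Only the lines that attain the minimum somewhere contribute to roots; other lines are dominated. Here the surviving (envelope) indices are i = 3, i = 2, i = 1, i = 0.
Intersections between consecutive envelope lines give the roots: for adjacent envelope indices i < j the intersection is x = (a_i − a_j) / (j − i). Reading off the sorted break points: {-4, -3, 7}.
Verification: at each break x_0, at least two indices attain the minimum of min_i(a_i + i · x_0).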